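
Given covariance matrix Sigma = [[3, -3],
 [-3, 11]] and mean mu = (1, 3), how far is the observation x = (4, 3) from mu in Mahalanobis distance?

Step 1 — centre the observation: (x - mu) = (3, 0).

Step 2 — invert Sigma. det(Sigma) = 3·11 - (-3)² = 24.
  Sigma^{-1} = (1/det) · [[d, -b], [-b, a]] = [[0.4583, 0.125],
 [0.125, 0.125]].

Step 3 — form the quadratic (x - mu)^T · Sigma^{-1} · (x - mu):
  Sigma^{-1} · (x - mu) = (1.375, 0.375).
  (x - mu)^T · [Sigma^{-1} · (x - mu)] = (3)·(1.375) + (0)·(0.375) = 4.125.

Step 4 — take square root: d = √(4.125) ≈ 2.031.

d(x, mu) = √(4.125) ≈ 2.031


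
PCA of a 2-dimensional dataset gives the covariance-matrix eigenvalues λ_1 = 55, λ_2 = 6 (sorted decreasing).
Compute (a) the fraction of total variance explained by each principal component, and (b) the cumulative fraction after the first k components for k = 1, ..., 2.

Step 1 — total variance = trace(Sigma) = Σ λ_i = 55 + 6 = 61.

Step 2 — fraction explained by component i = λ_i / Σ λ:
  PC1: 55/61 = 0.9016
  PC2: 6/61 = 0.0984

Step 3 — cumulative fraction after k components = (λ_1 + ... + λ_k) / Σ λ:
  k = 1: 55/61 = 0.9016
  k = 2: (55 + 6)/61 = 61/61 = 1

Summary (fraction, with percent):

explained: PC1 0.9016 (90.16%), PC2 0.0984 (9.84%);  cumulative: 0.9016, 1


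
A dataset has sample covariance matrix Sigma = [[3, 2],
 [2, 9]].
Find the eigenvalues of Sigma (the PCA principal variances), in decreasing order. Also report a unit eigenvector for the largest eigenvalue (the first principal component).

Step 1 — characteristic polynomial of 2×2 Sigma:
  det(Sigma - λI) = λ² - trace · λ + det = 0.
  trace = 3 + 9 = 12, det = 3·9 - (2)² = 23.
Step 2 — discriminant:
  Δ = trace² - 4·det = 144 - 92 = 52.
Step 3 — eigenvalues:
  λ = (trace ± √Δ)/2 = (12 ± 7.2111)/2,
  λ_1 = 9.6056,  λ_2 = 2.3944.

Step 4 — unit eigenvector for λ_1: solve (Sigma - λ_1 I)v = 0. First row:
  (3 - 9.6056)·v_x + (2)·v_y = 0, i.e. (-6.6056)·v_x + (2)·v_y = 0,
  so v ∝ (b, λ_1 - a) = (2, 6.6056) = u.
  ||u|| = √((2)² + (6.6056)²) = √(47.6333) ≈ 6.9017,
  v_1 = u/||u|| ≈ (0.2898, 0.9571) (||v_1|| = 1).

λ_1 = 9.6056,  λ_2 = 2.3944;  v_1 ≈ (0.2898, 0.9571)


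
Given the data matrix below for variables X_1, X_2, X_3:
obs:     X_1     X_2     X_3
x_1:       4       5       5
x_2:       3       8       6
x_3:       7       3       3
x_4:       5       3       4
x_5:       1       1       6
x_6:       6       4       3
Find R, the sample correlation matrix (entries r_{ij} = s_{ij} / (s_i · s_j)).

Step 1 — column means:
  mean(X_1) = (4 + 3 + 7 + 5 + 1 + 6) / 6 = 26/6 = 4.3333
  mean(X_2) = (5 + 8 + 3 + 3 + 1 + 4) / 6 = 24/6 = 4
  mean(X_3) = (5 + 6 + 3 + 4 + 6 + 3) / 6 = 27/6 = 4.5

Step 2 — sample variances and covariances s[i,j] = (1/(n-1)) · Σ_k (x_{k,i} - mean_i) · (x_{k,j} - mean_j), with n-1 = 5:
  s[X_1,X_1] = ((-0.3333)·(-0.3333) + (-1.3333)·(-1.3333) + (2.6667)·(2.6667) + (0.6667)·(0.6667) + (-3.3333)·(-3.3333) + (1.6667)·(1.6667)) / 5 = 23.3333/5 = 4.6667
  s[X_1,X_2] = ((-0.3333)·(1) + (-1.3333)·(4) + (2.6667)·(-1) + (0.6667)·(-1) + (-3.3333)·(-3) + (1.6667)·(0)) / 5 = 1/5 = 0.2
  s[X_1,X_3] = ((-0.3333)·(0.5) + (-1.3333)·(1.5) + (2.6667)·(-1.5) + (0.6667)·(-0.5) + (-3.3333)·(1.5) + (1.6667)·(-1.5)) / 5 = -14/5 = -2.8
  s[X_2,X_2] = ((1)·(1) + (4)·(4) + (-1)·(-1) + (-1)·(-1) + (-3)·(-3) + (0)·(0)) / 5 = 28/5 = 5.6
  s[X_2,X_3] = ((1)·(0.5) + (4)·(1.5) + (-1)·(-1.5) + (-1)·(-0.5) + (-3)·(1.5) + (0)·(-1.5)) / 5 = 4/5 = 0.8
  s[X_3,X_3] = ((0.5)·(0.5) + (1.5)·(1.5) + (-1.5)·(-1.5) + (-0.5)·(-0.5) + (1.5)·(1.5) + (-1.5)·(-1.5)) / 5 = 9.5/5 = 1.9
  Sample standard deviations s_i = √(s[i,i]):
  s(X_1) = √(4.6667) = 2.1602
  s(X_2) = √(5.6) = 2.3664
  s(X_3) = √(1.9) = 1.3784

Step 3 — r_{ij} = s_{ij} / (s_i · s_j):
  r[X_1,X_1] = 1 (diagonal).
  r[X_1,X_2] = 0.2 / (2.1602 · 2.3664) = 0.2 / 5.1121 = 0.0391
  r[X_1,X_3] = -2.8 / (2.1602 · 1.3784) = -2.8 / 2.9777 = -0.9403
  r[X_2,X_2] = 1 (diagonal).
  r[X_2,X_3] = 0.8 / (2.3664 · 1.3784) = 0.8 / 3.2619 = 0.2453
  r[X_3,X_3] = 1 (diagonal).

R is symmetric with unit diagonal. Assembling:

R = [[1, 0.0391, -0.9403],
 [0.0391, 1, 0.2453],
 [-0.9403, 0.2453, 1]]


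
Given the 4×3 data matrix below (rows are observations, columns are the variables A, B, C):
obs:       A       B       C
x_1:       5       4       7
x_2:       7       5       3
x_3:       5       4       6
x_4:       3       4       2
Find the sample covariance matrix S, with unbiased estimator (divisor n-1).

Step 1 — column means:
  mean(A) = (5 + 7 + 5 + 3) / 4 = 20/4 = 5
  mean(B) = (4 + 5 + 4 + 4) / 4 = 17/4 = 4.25
  mean(C) = (7 + 3 + 6 + 2) / 4 = 18/4 = 4.5

Step 2 — sample covariance S[i,j] = (1/(n-1)) · Σ_k (x_{k,i} - mean_i) · (x_{k,j} - mean_j), with n-1 = 3.
  S[A,A] = ((0)·(0) + (2)·(2) + (0)·(0) + (-2)·(-2)) / 3 = 8/3 = 2.6667
  S[A,B] = ((0)·(-0.25) + (2)·(0.75) + (0)·(-0.25) + (-2)·(-0.25)) / 3 = 2/3 = 0.6667
  S[A,C] = ((0)·(2.5) + (2)·(-1.5) + (0)·(1.5) + (-2)·(-2.5)) / 3 = 2/3 = 0.6667
  S[B,B] = ((-0.25)·(-0.25) + (0.75)·(0.75) + (-0.25)·(-0.25) + (-0.25)·(-0.25)) / 3 = 0.75/3 = 0.25
  S[B,C] = ((-0.25)·(2.5) + (0.75)·(-1.5) + (-0.25)·(1.5) + (-0.25)·(-2.5)) / 3 = -1.5/3 = -0.5
  S[C,C] = ((2.5)·(2.5) + (-1.5)·(-1.5) + (1.5)·(1.5) + (-2.5)·(-2.5)) / 3 = 17/3 = 5.6667

S is symmetric (S[j,i] = S[i,j]). Assembling:

S = [[2.6667, 0.6667, 0.6667],
 [0.6667, 0.25, -0.5],
 [0.6667, -0.5, 5.6667]]


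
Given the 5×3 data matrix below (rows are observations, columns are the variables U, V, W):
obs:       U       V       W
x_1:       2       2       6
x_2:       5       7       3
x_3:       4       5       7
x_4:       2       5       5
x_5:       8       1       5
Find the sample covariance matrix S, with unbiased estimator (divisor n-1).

Step 1 — column means:
  mean(U) = (2 + 5 + 4 + 2 + 8) / 5 = 21/5 = 4.2
  mean(V) = (2 + 7 + 5 + 5 + 1) / 5 = 20/5 = 4
  mean(W) = (6 + 3 + 7 + 5 + 5) / 5 = 26/5 = 5.2

Step 2 — sample covariance S[i,j] = (1/(n-1)) · Σ_k (x_{k,i} - mean_i) · (x_{k,j} - mean_j), with n-1 = 4.
  S[U,U] = ((-2.2)·(-2.2) + (0.8)·(0.8) + (-0.2)·(-0.2) + (-2.2)·(-2.2) + (3.8)·(3.8)) / 4 = 24.8/4 = 6.2
  S[U,V] = ((-2.2)·(-2) + (0.8)·(3) + (-0.2)·(1) + (-2.2)·(1) + (3.8)·(-3)) / 4 = -7/4 = -1.75
  S[U,W] = ((-2.2)·(0.8) + (0.8)·(-2.2) + (-0.2)·(1.8) + (-2.2)·(-0.2) + (3.8)·(-0.2)) / 4 = -4.2/4 = -1.05
  S[V,V] = ((-2)·(-2) + (3)·(3) + (1)·(1) + (1)·(1) + (-3)·(-3)) / 4 = 24/4 = 6
  S[V,W] = ((-2)·(0.8) + (3)·(-2.2) + (1)·(1.8) + (1)·(-0.2) + (-3)·(-0.2)) / 4 = -6/4 = -1.5
  S[W,W] = ((0.8)·(0.8) + (-2.2)·(-2.2) + (1.8)·(1.8) + (-0.2)·(-0.2) + (-0.2)·(-0.2)) / 4 = 8.8/4 = 2.2

S is symmetric (S[j,i] = S[i,j]). Assembling:

S = [[6.2, -1.75, -1.05],
 [-1.75, 6, -1.5],
 [-1.05, -1.5, 2.2]]


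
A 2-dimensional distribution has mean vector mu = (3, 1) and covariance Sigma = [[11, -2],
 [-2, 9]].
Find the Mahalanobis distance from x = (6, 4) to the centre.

Step 1 — centre the observation: (x - mu) = (3, 3).

Step 2 — invert Sigma. det(Sigma) = 11·9 - (-2)² = 95.
  Sigma^{-1} = (1/det) · [[d, -b], [-b, a]] = [[0.0947, 0.0211],
 [0.0211, 0.1158]].

Step 3 — form the quadratic (x - mu)^T · Sigma^{-1} · (x - mu):
  Sigma^{-1} · (x - mu) = (0.3474, 0.4105).
  (x - mu)^T · [Sigma^{-1} · (x - mu)] = (3)·(0.3474) + (3)·(0.4105) = 2.2737.

Step 4 — take square root: d = √(2.2737) ≈ 1.5079.

d(x, mu) = √(2.2737) ≈ 1.5079


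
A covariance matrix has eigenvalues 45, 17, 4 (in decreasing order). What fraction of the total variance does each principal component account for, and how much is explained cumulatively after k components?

Step 1 — total variance = trace(Sigma) = Σ λ_i = 45 + 17 + 4 = 66.

Step 2 — fraction explained by component i = λ_i / Σ λ:
  PC1: 45/66 = 0.6818
  PC2: 17/66 = 0.2576
  PC3: 4/66 = 0.0606

Step 3 — cumulative fraction after k components = (λ_1 + ... + λ_k) / Σ λ:
  k = 1: 45/66 = 0.6818
  k = 2: (45 + 17)/66 = 62/66 = 0.9394
  k = 3: (45 + 17 + 4)/66 = 66/66 = 1

Summary (fraction, with percent):

explained: PC1 0.6818 (68.18%), PC2 0.2576 (25.76%), PC3 0.0606 (6.06%);  cumulative: 0.6818, 0.9394, 1


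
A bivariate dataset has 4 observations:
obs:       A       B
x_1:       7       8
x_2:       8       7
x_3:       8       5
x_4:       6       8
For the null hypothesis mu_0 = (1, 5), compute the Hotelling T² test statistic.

Step 1 — sample mean vector:
  mean(A) = (7 + 8 + 8 + 6) / 4 = 29/4 = 7.25
  mean(B) = (8 + 7 + 5 + 8) / 4 = 28/4 = 7
  x̄ = (7.25, 7),  deviation x̄ - mu_0 = (7.25, 7) - (1, 5) = (6.25, 2).

Step 2 — sample covariance matrix, S[i,j] = (1/(n-1)) · Σ_k (x_{k,i} - mean_i) · (x_{k,j} - mean_j), divisor n-1 = 3:
  S[A,A] = ((-0.25)·(-0.25) + (0.75)·(0.75) + (0.75)·(0.75) + (-1.25)·(-1.25)) / 3 = 2.75/3 = 0.9167
  S[A,B] = ((-0.25)·(1) + (0.75)·(0) + (0.75)·(-2) + (-1.25)·(1)) / 3 = -3/3 = -1
  S[B,B] = ((1)·(1) + (0)·(0) + (-2)·(-2) + (1)·(1)) / 3 = 6/3 = 2
  S = [[0.9167, -1],
 [-1, 2]].

Step 3 — invert S. det(S) = 0.9167·2 - (-1)² = 0.8333.
  S^{-1} = (1/det) · [[d, -b], [-b, a]] = [[2.4, 1.2],
 [1.2, 1.1]].

Step 4 — quadratic form (x̄ - mu_0)^T · S^{-1} · (x̄ - mu_0):
  S^{-1} · (x̄ - mu_0) = (17.4, 9.7),
  (x̄ - mu_0)^T · [...] = (6.25)·(17.4) + (2)·(9.7) = 128.15.

Step 5 — scale by n: T² = 4 · 128.15 = 512.6.

T² ≈ 512.6


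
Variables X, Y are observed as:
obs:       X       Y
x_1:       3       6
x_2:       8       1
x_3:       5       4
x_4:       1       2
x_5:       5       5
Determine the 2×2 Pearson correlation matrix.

Step 1 — column means:
  mean(X) = (3 + 8 + 5 + 1 + 5) / 5 = 22/5 = 4.4
  mean(Y) = (6 + 1 + 4 + 2 + 5) / 5 = 18/5 = 3.6

Step 2 — sample variances and covariances s[i,j] = (1/(n-1)) · Σ_k (x_{k,i} - mean_i) · (x_{k,j} - mean_j), with n-1 = 4:
  s[X,X] = ((-1.4)·(-1.4) + (3.6)·(3.6) + (0.6)·(0.6) + (-3.4)·(-3.4) + (0.6)·(0.6)) / 4 = 27.2/4 = 6.8
  s[X,Y] = ((-1.4)·(2.4) + (3.6)·(-2.6) + (0.6)·(0.4) + (-3.4)·(-1.6) + (0.6)·(1.4)) / 4 = -6.2/4 = -1.55
  s[Y,Y] = ((2.4)·(2.4) + (-2.6)·(-2.6) + (0.4)·(0.4) + (-1.6)·(-1.6) + (1.4)·(1.4)) / 4 = 17.2/4 = 4.3
  Sample standard deviations s_i = √(s[i,i]):
  s(X) = √(6.8) = 2.6077
  s(Y) = √(4.3) = 2.0736

Step 3 — r_{ij} = s_{ij} / (s_i · s_j):
  r[X,X] = 1 (diagonal).
  r[X,Y] = -1.55 / (2.6077 · 2.0736) = -1.55 / 5.4074 = -0.2866
  r[Y,Y] = 1 (diagonal).

R is symmetric with unit diagonal. Assembling:

R = [[1, -0.2866],
 [-0.2866, 1]]


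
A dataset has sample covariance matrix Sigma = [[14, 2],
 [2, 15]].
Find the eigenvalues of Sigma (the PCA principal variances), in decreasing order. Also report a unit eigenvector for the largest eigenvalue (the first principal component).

Step 1 — characteristic polynomial of 2×2 Sigma:
  det(Sigma - λI) = λ² - trace · λ + det = 0.
  trace = 14 + 15 = 29, det = 14·15 - (2)² = 206.
Step 2 — discriminant:
  Δ = trace² - 4·det = 841 - 824 = 17.
Step 3 — eigenvalues:
  λ = (trace ± √Δ)/2 = (29 ± 4.1231)/2,
  λ_1 = 16.5616,  λ_2 = 12.4384.

Step 4 — unit eigenvector for λ_1: solve (Sigma - λ_1 I)v = 0. First row:
  (14 - 16.5616)·v_x + (2)·v_y = 0, i.e. (-2.5616)·v_x + (2)·v_y = 0,
  so v ∝ (b, λ_1 - a) = (2, 2.5616) = u.
  ||u|| = √((2)² + (2.5616)²) = √(10.5616) ≈ 3.2499,
  v_1 = u/||u|| ≈ (0.6154, 0.7882) (||v_1|| = 1).

λ_1 = 16.5616,  λ_2 = 12.4384;  v_1 ≈ (0.6154, 0.7882)


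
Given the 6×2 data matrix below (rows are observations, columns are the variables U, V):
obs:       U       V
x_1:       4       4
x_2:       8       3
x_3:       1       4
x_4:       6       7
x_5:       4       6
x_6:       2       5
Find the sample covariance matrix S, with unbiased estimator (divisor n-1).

Step 1 — column means:
  mean(U) = (4 + 8 + 1 + 6 + 4 + 2) / 6 = 25/6 = 4.1667
  mean(V) = (4 + 3 + 4 + 7 + 6 + 5) / 6 = 29/6 = 4.8333

Step 2 — sample covariance S[i,j] = (1/(n-1)) · Σ_k (x_{k,i} - mean_i) · (x_{k,j} - mean_j), with n-1 = 5.
  S[U,U] = ((-0.1667)·(-0.1667) + (3.8333)·(3.8333) + (-3.1667)·(-3.1667) + (1.8333)·(1.8333) + (-0.1667)·(-0.1667) + (-2.1667)·(-2.1667)) / 5 = 32.8333/5 = 6.5667
  S[U,V] = ((-0.1667)·(-0.8333) + (3.8333)·(-1.8333) + (-3.1667)·(-0.8333) + (1.8333)·(2.1667) + (-0.1667)·(1.1667) + (-2.1667)·(0.1667)) / 5 = -0.8333/5 = -0.1667
  S[V,V] = ((-0.8333)·(-0.8333) + (-1.8333)·(-1.8333) + (-0.8333)·(-0.8333) + (2.1667)·(2.1667) + (1.1667)·(1.1667) + (0.1667)·(0.1667)) / 5 = 10.8333/5 = 2.1667

S is symmetric (S[j,i] = S[i,j]). Assembling:

S = [[6.5667, -0.1667],
 [-0.1667, 2.1667]]


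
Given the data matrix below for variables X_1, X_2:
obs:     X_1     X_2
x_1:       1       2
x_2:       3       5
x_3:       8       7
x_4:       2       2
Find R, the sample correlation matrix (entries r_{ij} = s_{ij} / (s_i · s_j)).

Step 1 — column means:
  mean(X_1) = (1 + 3 + 8 + 2) / 4 = 14/4 = 3.5
  mean(X_2) = (2 + 5 + 7 + 2) / 4 = 16/4 = 4

Step 2 — sample variances and covariances s[i,j] = (1/(n-1)) · Σ_k (x_{k,i} - mean_i) · (x_{k,j} - mean_j), with n-1 = 3:
  s[X_1,X_1] = ((-2.5)·(-2.5) + (-0.5)·(-0.5) + (4.5)·(4.5) + (-1.5)·(-1.5)) / 3 = 29/3 = 9.6667
  s[X_1,X_2] = ((-2.5)·(-2) + (-0.5)·(1) + (4.5)·(3) + (-1.5)·(-2)) / 3 = 21/3 = 7
  s[X_2,X_2] = ((-2)·(-2) + (1)·(1) + (3)·(3) + (-2)·(-2)) / 3 = 18/3 = 6
  Sample standard deviations s_i = √(s[i,i]):
  s(X_1) = √(9.6667) = 3.1091
  s(X_2) = √(6) = 2.4495

Step 3 — r_{ij} = s_{ij} / (s_i · s_j):
  r[X_1,X_1] = 1 (diagonal).
  r[X_1,X_2] = 7 / (3.1091 · 2.4495) = 7 / 7.6158 = 0.9191
  r[X_2,X_2] = 1 (diagonal).

R is symmetric with unit diagonal. Assembling:

R = [[1, 0.9191],
 [0.9191, 1]]


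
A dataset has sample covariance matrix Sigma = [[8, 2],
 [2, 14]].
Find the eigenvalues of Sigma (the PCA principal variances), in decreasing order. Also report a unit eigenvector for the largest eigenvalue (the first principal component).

Step 1 — characteristic polynomial of 2×2 Sigma:
  det(Sigma - λI) = λ² - trace · λ + det = 0.
  trace = 8 + 14 = 22, det = 8·14 - (2)² = 108.
Step 2 — discriminant:
  Δ = trace² - 4·det = 484 - 432 = 52.
Step 3 — eigenvalues:
  λ = (trace ± √Δ)/2 = (22 ± 7.2111)/2,
  λ_1 = 14.6056,  λ_2 = 7.3944.

Step 4 — unit eigenvector for λ_1: solve (Sigma - λ_1 I)v = 0. First row:
  (8 - 14.6056)·v_x + (2)·v_y = 0, i.e. (-6.6056)·v_x + (2)·v_y = 0,
  so v ∝ (b, λ_1 - a) = (2, 6.6056) = u.
  ||u|| = √((2)² + (6.6056)²) = √(47.6333) ≈ 6.9017,
  v_1 = u/||u|| ≈ (0.2898, 0.9571) (||v_1|| = 1).

λ_1 = 14.6056,  λ_2 = 7.3944;  v_1 ≈ (0.2898, 0.9571)


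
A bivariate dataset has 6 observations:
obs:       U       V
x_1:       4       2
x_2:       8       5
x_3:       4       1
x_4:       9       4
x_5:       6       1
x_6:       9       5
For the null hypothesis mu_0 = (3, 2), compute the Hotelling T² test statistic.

Step 1 — sample mean vector:
  mean(U) = (4 + 8 + 4 + 9 + 6 + 9) / 6 = 40/6 = 6.6667
  mean(V) = (2 + 5 + 1 + 4 + 1 + 5) / 6 = 18/6 = 3
  x̄ = (6.6667, 3),  deviation x̄ - mu_0 = (6.6667, 3) - (3, 2) = (3.6667, 1).

Step 2 — sample covariance matrix, S[i,j] = (1/(n-1)) · Σ_k (x_{k,i} - mean_i) · (x_{k,j} - mean_j), divisor n-1 = 5:
  S[U,U] = ((-2.6667)·(-2.6667) + (1.3333)·(1.3333) + (-2.6667)·(-2.6667) + (2.3333)·(2.3333) + (-0.6667)·(-0.6667) + (2.3333)·(2.3333)) / 5 = 27.3333/5 = 5.4667
  S[U,V] = ((-2.6667)·(-1) + (1.3333)·(2) + (-2.6667)·(-2) + (2.3333)·(1) + (-0.6667)·(-2) + (2.3333)·(2)) / 5 = 19/5 = 3.8
  S[V,V] = ((-1)·(-1) + (2)·(2) + (-2)·(-2) + (1)·(1) + (-2)·(-2) + (2)·(2)) / 5 = 18/5 = 3.6
  S = [[5.4667, 3.8],
 [3.8, 3.6]].

Step 3 — invert S. det(S) = 5.4667·3.6 - (3.8)² = 5.24.
  S^{-1} = (1/det) · [[d, -b], [-b, a]] = [[0.687, -0.7252],
 [-0.7252, 1.0433]].

Step 4 — quadratic form (x̄ - mu_0)^T · S^{-1} · (x̄ - mu_0):
  S^{-1} · (x̄ - mu_0) = (1.7939, -1.6158),
  (x̄ - mu_0)^T · [...] = (3.6667)·(1.7939) + (1)·(-1.6158) = 4.9618.

Step 5 — scale by n: T² = 6 · 4.9618 = 29.771.

T² ≈ 29.771


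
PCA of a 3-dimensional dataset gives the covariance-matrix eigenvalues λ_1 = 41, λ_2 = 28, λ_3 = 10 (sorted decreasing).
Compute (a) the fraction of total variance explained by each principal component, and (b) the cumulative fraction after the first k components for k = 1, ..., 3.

Step 1 — total variance = trace(Sigma) = Σ λ_i = 41 + 28 + 10 = 79.

Step 2 — fraction explained by component i = λ_i / Σ λ:
  PC1: 41/79 = 0.519
  PC2: 28/79 = 0.3544
  PC3: 10/79 = 0.1266

Step 3 — cumulative fraction after k components = (λ_1 + ... + λ_k) / Σ λ:
  k = 1: 41/79 = 0.519
  k = 2: (41 + 28)/79 = 69/79 = 0.8734
  k = 3: (41 + 28 + 10)/79 = 79/79 = 1

Summary (fraction, with percent):

explained: PC1 0.519 (51.9%), PC2 0.3544 (35.44%), PC3 0.1266 (12.66%);  cumulative: 0.519, 0.8734, 1


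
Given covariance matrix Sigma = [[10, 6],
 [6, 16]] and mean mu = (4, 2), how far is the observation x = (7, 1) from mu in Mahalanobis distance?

Step 1 — centre the observation: (x - mu) = (3, -1).

Step 2 — invert Sigma. det(Sigma) = 10·16 - (6)² = 124.
  Sigma^{-1} = (1/det) · [[d, -b], [-b, a]] = [[0.129, -0.0484],
 [-0.0484, 0.0806]].

Step 3 — form the quadratic (x - mu)^T · Sigma^{-1} · (x - mu):
  Sigma^{-1} · (x - mu) = (0.4355, -0.2258).
  (x - mu)^T · [Sigma^{-1} · (x - mu)] = (3)·(0.4355) + (-1)·(-0.2258) = 1.5323.

Step 4 — take square root: d = √(1.5323) ≈ 1.2378.

d(x, mu) = √(1.5323) ≈ 1.2378


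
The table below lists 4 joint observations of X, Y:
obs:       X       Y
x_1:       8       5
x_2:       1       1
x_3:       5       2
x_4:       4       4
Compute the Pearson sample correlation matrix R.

Step 1 — column means:
  mean(X) = (8 + 1 + 5 + 4) / 4 = 18/4 = 4.5
  mean(Y) = (5 + 1 + 2 + 4) / 4 = 12/4 = 3

Step 2 — sample variances and covariances s[i,j] = (1/(n-1)) · Σ_k (x_{k,i} - mean_i) · (x_{k,j} - mean_j), with n-1 = 3:
  s[X,X] = ((3.5)·(3.5) + (-3.5)·(-3.5) + (0.5)·(0.5) + (-0.5)·(-0.5)) / 3 = 25/3 = 8.3333
  s[X,Y] = ((3.5)·(2) + (-3.5)·(-2) + (0.5)·(-1) + (-0.5)·(1)) / 3 = 13/3 = 4.3333
  s[Y,Y] = ((2)·(2) + (-2)·(-2) + (-1)·(-1) + (1)·(1)) / 3 = 10/3 = 3.3333
  Sample standard deviations s_i = √(s[i,i]):
  s(X) = √(8.3333) = 2.8868
  s(Y) = √(3.3333) = 1.8257

Step 3 — r_{ij} = s_{ij} / (s_i · s_j):
  r[X,X] = 1 (diagonal).
  r[X,Y] = 4.3333 / (2.8868 · 1.8257) = 4.3333 / 5.2705 = 0.8222
  r[Y,Y] = 1 (diagonal).

R is symmetric with unit diagonal. Assembling:

R = [[1, 0.8222],
 [0.8222, 1]]


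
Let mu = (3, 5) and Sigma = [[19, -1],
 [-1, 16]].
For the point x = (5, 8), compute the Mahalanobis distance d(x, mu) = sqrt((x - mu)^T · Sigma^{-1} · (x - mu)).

Step 1 — centre the observation: (x - mu) = (2, 3).

Step 2 — invert Sigma. det(Sigma) = 19·16 - (-1)² = 303.
  Sigma^{-1} = (1/det) · [[d, -b], [-b, a]] = [[0.0528, 0.0033],
 [0.0033, 0.0627]].

Step 3 — form the quadratic (x - mu)^T · Sigma^{-1} · (x - mu):
  Sigma^{-1} · (x - mu) = (0.1155, 0.1947).
  (x - mu)^T · [Sigma^{-1} · (x - mu)] = (2)·(0.1155) + (3)·(0.1947) = 0.8152.

Step 4 — take square root: d = √(0.8152) ≈ 0.9029.

d(x, mu) = √(0.8152) ≈ 0.9029


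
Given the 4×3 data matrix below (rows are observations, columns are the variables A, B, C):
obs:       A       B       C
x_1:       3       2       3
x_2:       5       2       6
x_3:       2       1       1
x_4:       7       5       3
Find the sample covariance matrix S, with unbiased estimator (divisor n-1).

Step 1 — column means:
  mean(A) = (3 + 5 + 2 + 7) / 4 = 17/4 = 4.25
  mean(B) = (2 + 2 + 1 + 5) / 4 = 10/4 = 2.5
  mean(C) = (3 + 6 + 1 + 3) / 4 = 13/4 = 3.25

Step 2 — sample covariance S[i,j] = (1/(n-1)) · Σ_k (x_{k,i} - mean_i) · (x_{k,j} - mean_j), with n-1 = 3.
  S[A,A] = ((-1.25)·(-1.25) + (0.75)·(0.75) + (-2.25)·(-2.25) + (2.75)·(2.75)) / 3 = 14.75/3 = 4.9167
  S[A,B] = ((-1.25)·(-0.5) + (0.75)·(-0.5) + (-2.25)·(-1.5) + (2.75)·(2.5)) / 3 = 10.5/3 = 3.5
  S[A,C] = ((-1.25)·(-0.25) + (0.75)·(2.75) + (-2.25)·(-2.25) + (2.75)·(-0.25)) / 3 = 6.75/3 = 2.25
  S[B,B] = ((-0.5)·(-0.5) + (-0.5)·(-0.5) + (-1.5)·(-1.5) + (2.5)·(2.5)) / 3 = 9/3 = 3
  S[B,C] = ((-0.5)·(-0.25) + (-0.5)·(2.75) + (-1.5)·(-2.25) + (2.5)·(-0.25)) / 3 = 1.5/3 = 0.5
  S[C,C] = ((-0.25)·(-0.25) + (2.75)·(2.75) + (-2.25)·(-2.25) + (-0.25)·(-0.25)) / 3 = 12.75/3 = 4.25

S is symmetric (S[j,i] = S[i,j]). Assembling:

S = [[4.9167, 3.5, 2.25],
 [3.5, 3, 0.5],
 [2.25, 0.5, 4.25]]


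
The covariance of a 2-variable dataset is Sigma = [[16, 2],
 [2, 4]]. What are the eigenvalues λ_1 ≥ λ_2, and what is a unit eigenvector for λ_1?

Step 1 — characteristic polynomial of 2×2 Sigma:
  det(Sigma - λI) = λ² - trace · λ + det = 0.
  trace = 16 + 4 = 20, det = 16·4 - (2)² = 60.
Step 2 — discriminant:
  Δ = trace² - 4·det = 400 - 240 = 160.
Step 3 — eigenvalues:
  λ = (trace ± √Δ)/2 = (20 ± 12.6491)/2,
  λ_1 = 16.3246,  λ_2 = 3.6754.

Step 4 — unit eigenvector for λ_1: solve (Sigma - λ_1 I)v = 0. First row:
  (16 - 16.3246)·v_x + (2)·v_y = 0, i.e. (-0.3246)·v_x + (2)·v_y = 0,
  so v ∝ (b, λ_1 - a) = (2, 0.3246) = u.
  ||u|| = √((2)² + (0.3246)²) = √(4.1053) ≈ 2.0262,
  v_1 = u/||u|| ≈ (0.9871, 0.1602) (||v_1|| = 1).

λ_1 = 16.3246,  λ_2 = 3.6754;  v_1 ≈ (0.9871, 0.1602)


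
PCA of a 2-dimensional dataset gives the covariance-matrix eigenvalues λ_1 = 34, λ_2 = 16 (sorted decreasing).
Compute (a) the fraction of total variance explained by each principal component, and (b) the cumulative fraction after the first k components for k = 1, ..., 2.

Step 1 — total variance = trace(Sigma) = Σ λ_i = 34 + 16 = 50.

Step 2 — fraction explained by component i = λ_i / Σ λ:
  PC1: 34/50 = 0.68
  PC2: 16/50 = 0.32

Step 3 — cumulative fraction after k components = (λ_1 + ... + λ_k) / Σ λ:
  k = 1: 34/50 = 0.68
  k = 2: (34 + 16)/50 = 50/50 = 1

Summary (fraction, with percent):

explained: PC1 0.68 (68%), PC2 0.32 (32%);  cumulative: 0.68, 1


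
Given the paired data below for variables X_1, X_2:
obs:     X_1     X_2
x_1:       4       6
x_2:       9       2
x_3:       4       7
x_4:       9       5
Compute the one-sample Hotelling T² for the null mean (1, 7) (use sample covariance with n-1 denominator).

Step 1 — sample mean vector:
  mean(X_1) = (4 + 9 + 4 + 9) / 4 = 26/4 = 6.5
  mean(X_2) = (6 + 2 + 7 + 5) / 4 = 20/4 = 5
  x̄ = (6.5, 5),  deviation x̄ - mu_0 = (6.5, 5) - (1, 7) = (5.5, -2).

Step 2 — sample covariance matrix, S[i,j] = (1/(n-1)) · Σ_k (x_{k,i} - mean_i) · (x_{k,j} - mean_j), divisor n-1 = 3:
  S[X_1,X_1] = ((-2.5)·(-2.5) + (2.5)·(2.5) + (-2.5)·(-2.5) + (2.5)·(2.5)) / 3 = 25/3 = 8.3333
  S[X_1,X_2] = ((-2.5)·(1) + (2.5)·(-3) + (-2.5)·(2) + (2.5)·(0)) / 3 = -15/3 = -5
  S[X_2,X_2] = ((1)·(1) + (-3)·(-3) + (2)·(2) + (0)·(0)) / 3 = 14/3 = 4.6667
  S = [[8.3333, -5],
 [-5, 4.6667]].

Step 3 — invert S. det(S) = 8.3333·4.6667 - (-5)² = 13.8889.
  S^{-1} = (1/det) · [[d, -b], [-b, a]] = [[0.336, 0.36],
 [0.36, 0.6]].

Step 4 — quadratic form (x̄ - mu_0)^T · S^{-1} · (x̄ - mu_0):
  S^{-1} · (x̄ - mu_0) = (1.128, 0.78),
  (x̄ - mu_0)^T · [...] = (5.5)·(1.128) + (-2)·(0.78) = 4.644.

Step 5 — scale by n: T² = 4 · 4.644 = 18.576.

T² ≈ 18.576


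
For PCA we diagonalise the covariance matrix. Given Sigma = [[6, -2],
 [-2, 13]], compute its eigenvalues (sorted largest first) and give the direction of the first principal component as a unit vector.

Step 1 — characteristic polynomial of 2×2 Sigma:
  det(Sigma - λI) = λ² - trace · λ + det = 0.
  trace = 6 + 13 = 19, det = 6·13 - (-2)² = 74.
Step 2 — discriminant:
  Δ = trace² - 4·det = 361 - 296 = 65.
Step 3 — eigenvalues:
  λ = (trace ± √Δ)/2 = (19 ± 8.0623)/2,
  λ_1 = 13.5311,  λ_2 = 5.4689.

Step 4 — unit eigenvector for λ_1: solve (Sigma - λ_1 I)v = 0. First row:
  (6 - 13.5311)·v_x + (-2)·v_y = 0, i.e. (-7.5311)·v_x + (-2)·v_y = 0,
  so v ∝ (b, λ_1 - a) = (-2, 7.5311); multiply by -1 so the first entry is positive: u = (2, -7.5311).
  ||u|| = √((2)² + (-7.5311)²) = √(60.7179) ≈ 7.7922,
  v_1 = u/||u|| ≈ (0.2567, -0.9665) (||v_1|| = 1).

λ_1 = 13.5311,  λ_2 = 5.4689;  v_1 ≈ (0.2567, -0.9665)


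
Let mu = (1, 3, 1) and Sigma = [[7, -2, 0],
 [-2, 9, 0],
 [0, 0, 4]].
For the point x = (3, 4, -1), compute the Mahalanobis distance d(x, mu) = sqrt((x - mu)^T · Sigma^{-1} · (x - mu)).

Step 1 — centre the observation: (x - mu) = (2, 1, -2).

Step 2 — invert Sigma (cofactor / det for 3×3, or solve directly):
  Sigma^{-1} = [[0.1525, 0.0339, 0],
 [0.0339, 0.1186, 0],
 [0, 0, 0.25]].

Step 3 — form the quadratic (x - mu)^T · Sigma^{-1} · (x - mu):
  Sigma^{-1} · (x - mu) = (0.339, 0.1864, -0.5).
  (x - mu)^T · [Sigma^{-1} · (x - mu)] = (2)·(0.339) + (1)·(0.1864) + (-2)·(-0.5) = 1.8644.

Step 4 — take square root: d = √(1.8644) ≈ 1.3654.

d(x, mu) = √(1.8644) ≈ 1.3654


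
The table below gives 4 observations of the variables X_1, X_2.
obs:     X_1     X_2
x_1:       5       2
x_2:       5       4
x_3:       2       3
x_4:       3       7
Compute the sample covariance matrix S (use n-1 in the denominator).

Step 1 — column means:
  mean(X_1) = (5 + 5 + 2 + 3) / 4 = 15/4 = 3.75
  mean(X_2) = (2 + 4 + 3 + 7) / 4 = 16/4 = 4

Step 2 — sample covariance S[i,j] = (1/(n-1)) · Σ_k (x_{k,i} - mean_i) · (x_{k,j} - mean_j), with n-1 = 3.
  S[X_1,X_1] = ((1.25)·(1.25) + (1.25)·(1.25) + (-1.75)·(-1.75) + (-0.75)·(-0.75)) / 3 = 6.75/3 = 2.25
  S[X_1,X_2] = ((1.25)·(-2) + (1.25)·(0) + (-1.75)·(-1) + (-0.75)·(3)) / 3 = -3/3 = -1
  S[X_2,X_2] = ((-2)·(-2) + (0)·(0) + (-1)·(-1) + (3)·(3)) / 3 = 14/3 = 4.6667

S is symmetric (S[j,i] = S[i,j]). Assembling:

S = [[2.25, -1],
 [-1, 4.6667]]


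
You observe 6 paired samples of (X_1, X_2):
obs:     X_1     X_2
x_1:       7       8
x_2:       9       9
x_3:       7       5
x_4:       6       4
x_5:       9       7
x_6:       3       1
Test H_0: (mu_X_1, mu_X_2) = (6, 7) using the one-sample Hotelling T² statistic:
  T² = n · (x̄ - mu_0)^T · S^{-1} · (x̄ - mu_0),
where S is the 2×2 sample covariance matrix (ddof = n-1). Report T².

Step 1 — sample mean vector:
  mean(X_1) = (7 + 9 + 7 + 6 + 9 + 3) / 6 = 41/6 = 6.8333
  mean(X_2) = (8 + 9 + 5 + 4 + 7 + 1) / 6 = 34/6 = 5.6667
  x̄ = (6.8333, 5.6667),  deviation x̄ - mu_0 = (6.8333, 5.6667) - (6, 7) = (0.8333, -1.3333).

Step 2 — sample covariance matrix, S[i,j] = (1/(n-1)) · Σ_k (x_{k,i} - mean_i) · (x_{k,j} - mean_j), divisor n-1 = 5:
  S[X_1,X_1] = ((0.1667)·(0.1667) + (2.1667)·(2.1667) + (0.1667)·(0.1667) + (-0.8333)·(-0.8333) + (2.1667)·(2.1667) + (-3.8333)·(-3.8333)) / 5 = 24.8333/5 = 4.9667
  S[X_1,X_2] = ((0.1667)·(2.3333) + (2.1667)·(3.3333) + (0.1667)·(-0.6667) + (-0.8333)·(-1.6667) + (2.1667)·(1.3333) + (-3.8333)·(-4.6667)) / 5 = 29.6667/5 = 5.9333
  S[X_2,X_2] = ((2.3333)·(2.3333) + (3.3333)·(3.3333) + (-0.6667)·(-0.6667) + (-1.6667)·(-1.6667) + (1.3333)·(1.3333) + (-4.6667)·(-4.6667)) / 5 = 43.3333/5 = 8.6667
  S = [[4.9667, 5.9333],
 [5.9333, 8.6667]].

Step 3 — invert S. det(S) = 4.9667·8.6667 - (5.9333)² = 7.84.
  S^{-1} = (1/det) · [[d, -b], [-b, a]] = [[1.1054, -0.7568],
 [-0.7568, 0.6335]].

Step 4 — quadratic form (x̄ - mu_0)^T · S^{-1} · (x̄ - mu_0):
  S^{-1} · (x̄ - mu_0) = (1.9303, -1.4753),
  (x̄ - mu_0)^T · [...] = (0.8333)·(1.9303) + (-1.3333)·(-1.4753) = 3.5757.

Step 5 — scale by n: T² = 6 · 3.5757 = 21.4541.

T² ≈ 21.4541


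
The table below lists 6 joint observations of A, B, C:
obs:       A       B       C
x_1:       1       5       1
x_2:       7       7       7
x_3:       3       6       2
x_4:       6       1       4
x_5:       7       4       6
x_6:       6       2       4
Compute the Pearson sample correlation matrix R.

Step 1 — column means:
  mean(A) = (1 + 7 + 3 + 6 + 7 + 6) / 6 = 30/6 = 5
  mean(B) = (5 + 7 + 6 + 1 + 4 + 2) / 6 = 25/6 = 4.1667
  mean(C) = (1 + 7 + 2 + 4 + 6 + 4) / 6 = 24/6 = 4

Step 2 — sample variances and covariances s[i,j] = (1/(n-1)) · Σ_k (x_{k,i} - mean_i) · (x_{k,j} - mean_j), with n-1 = 5:
  s[A,A] = ((-4)·(-4) + (2)·(2) + (-2)·(-2) + (1)·(1) + (2)·(2) + (1)·(1)) / 5 = 30/5 = 6
  s[A,B] = ((-4)·(0.8333) + (2)·(2.8333) + (-2)·(1.8333) + (1)·(-3.1667) + (2)·(-0.1667) + (1)·(-2.1667)) / 5 = -7/5 = -1.4
  s[A,C] = ((-4)·(-3) + (2)·(3) + (-2)·(-2) + (1)·(0) + (2)·(2) + (1)·(0)) / 5 = 26/5 = 5.2
  s[B,B] = ((0.8333)·(0.8333) + (2.8333)·(2.8333) + (1.8333)·(1.8333) + (-3.1667)·(-3.1667) + (-0.1667)·(-0.1667) + (-2.1667)·(-2.1667)) / 5 = 26.8333/5 = 5.3667
  s[B,C] = ((0.8333)·(-3) + (2.8333)·(3) + (1.8333)·(-2) + (-3.1667)·(0) + (-0.1667)·(2) + (-2.1667)·(0)) / 5 = 2/5 = 0.4
  s[C,C] = ((-3)·(-3) + (3)·(3) + (-2)·(-2) + (0)·(0) + (2)·(2) + (0)·(0)) / 5 = 26/5 = 5.2
  Sample standard deviations s_i = √(s[i,i]):
  s(A) = √(6) = 2.4495
  s(B) = √(5.3667) = 2.3166
  s(C) = √(5.2) = 2.2804

Step 3 — r_{ij} = s_{ij} / (s_i · s_j):
  r[A,A] = 1 (diagonal).
  r[A,B] = -1.4 / (2.4495 · 2.3166) = -1.4 / 5.6745 = -0.2467
  r[A,C] = 5.2 / (2.4495 · 2.2804) = 5.2 / 5.5857 = 0.9309
  r[B,B] = 1 (diagonal).
  r[B,C] = 0.4 / (2.3166 · 2.2804) = 0.4 / 5.2827 = 0.0757
  r[C,C] = 1 (diagonal).

R is symmetric with unit diagonal. Assembling:

R = [[1, -0.2467, 0.9309],
 [-0.2467, 1, 0.0757],
 [0.9309, 0.0757, 1]]


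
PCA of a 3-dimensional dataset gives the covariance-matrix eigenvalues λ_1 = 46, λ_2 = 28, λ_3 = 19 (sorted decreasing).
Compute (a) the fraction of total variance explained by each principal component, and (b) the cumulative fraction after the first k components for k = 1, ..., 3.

Step 1 — total variance = trace(Sigma) = Σ λ_i = 46 + 28 + 19 = 93.

Step 2 — fraction explained by component i = λ_i / Σ λ:
  PC1: 46/93 = 0.4946
  PC2: 28/93 = 0.3011
  PC3: 19/93 = 0.2043

Step 3 — cumulative fraction after k components = (λ_1 + ... + λ_k) / Σ λ:
  k = 1: 46/93 = 0.4946
  k = 2: (46 + 28)/93 = 74/93 = 0.7957
  k = 3: (46 + 28 + 19)/93 = 93/93 = 1

Summary (fraction, with percent):

explained: PC1 0.4946 (49.46%), PC2 0.3011 (30.11%), PC3 0.2043 (20.43%);  cumulative: 0.4946, 0.7957, 1


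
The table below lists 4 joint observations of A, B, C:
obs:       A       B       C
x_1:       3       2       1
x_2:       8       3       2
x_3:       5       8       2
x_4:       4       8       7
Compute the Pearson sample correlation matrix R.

Step 1 — column means:
  mean(A) = (3 + 8 + 5 + 4) / 4 = 20/4 = 5
  mean(B) = (2 + 3 + 8 + 8) / 4 = 21/4 = 5.25
  mean(C) = (1 + 2 + 2 + 7) / 4 = 12/4 = 3

Step 2 — sample variances and covariances s[i,j] = (1/(n-1)) · Σ_k (x_{k,i} - mean_i) · (x_{k,j} - mean_j), with n-1 = 3:
  s[A,A] = ((-2)·(-2) + (3)·(3) + (0)·(0) + (-1)·(-1)) / 3 = 14/3 = 4.6667
  s[A,B] = ((-2)·(-3.25) + (3)·(-2.25) + (0)·(2.75) + (-1)·(2.75)) / 3 = -3/3 = -1
  s[A,C] = ((-2)·(-2) + (3)·(-1) + (0)·(-1) + (-1)·(4)) / 3 = -3/3 = -1
  s[B,B] = ((-3.25)·(-3.25) + (-2.25)·(-2.25) + (2.75)·(2.75) + (2.75)·(2.75)) / 3 = 30.75/3 = 10.25
  s[B,C] = ((-3.25)·(-2) + (-2.25)·(-1) + (2.75)·(-1) + (2.75)·(4)) / 3 = 17/3 = 5.6667
  s[C,C] = ((-2)·(-2) + (-1)·(-1) + (-1)·(-1) + (4)·(4)) / 3 = 22/3 = 7.3333
  Sample standard deviations s_i = √(s[i,i]):
  s(A) = √(4.6667) = 2.1602
  s(B) = √(10.25) = 3.2016
  s(C) = √(7.3333) = 2.708

Step 3 — r_{ij} = s_{ij} / (s_i · s_j):
  r[A,A] = 1 (diagonal).
  r[A,B] = -1 / (2.1602 · 3.2016) = -1 / 6.9162 = -0.1446
  r[A,C] = -1 / (2.1602 · 2.708) = -1 / 5.85 = -0.1709
  r[B,B] = 1 (diagonal).
  r[B,C] = 5.6667 / (3.2016 · 2.708) = 5.6667 / 8.6699 = 0.6536
  r[C,C] = 1 (diagonal).

R is symmetric with unit diagonal. Assembling:

R = [[1, -0.1446, -0.1709],
 [-0.1446, 1, 0.6536],
 [-0.1709, 0.6536, 1]]


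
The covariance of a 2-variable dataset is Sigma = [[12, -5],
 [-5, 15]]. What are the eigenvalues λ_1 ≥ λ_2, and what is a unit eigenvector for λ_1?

Step 1 — characteristic polynomial of 2×2 Sigma:
  det(Sigma - λI) = λ² - trace · λ + det = 0.
  trace = 12 + 15 = 27, det = 12·15 - (-5)² = 155.
Step 2 — discriminant:
  Δ = trace² - 4·det = 729 - 620 = 109.
Step 3 — eigenvalues:
  λ = (trace ± √Δ)/2 = (27 ± 10.4403)/2,
  λ_1 = 18.7202,  λ_2 = 8.2798.

Step 4 — unit eigenvector for λ_1: solve (Sigma - λ_1 I)v = 0. First row:
  (12 - 18.7202)·v_x + (-5)·v_y = 0, i.e. (-6.7202)·v_x + (-5)·v_y = 0,
  so v ∝ (b, λ_1 - a) = (-5, 6.7202); multiply by -1 so the first entry is positive: u = (5, -6.7202).
  ||u|| = √((5)² + (-6.7202)²) = √(70.1605) ≈ 8.3762,
  v_1 = u/||u|| ≈ (0.5969, -0.8023) (||v_1|| = 1).

λ_1 = 18.7202,  λ_2 = 8.2798;  v_1 ≈ (0.5969, -0.8023)


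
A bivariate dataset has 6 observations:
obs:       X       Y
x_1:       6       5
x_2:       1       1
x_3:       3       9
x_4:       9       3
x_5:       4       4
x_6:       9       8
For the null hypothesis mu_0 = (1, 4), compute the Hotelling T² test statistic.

Step 1 — sample mean vector:
  mean(X) = (6 + 1 + 3 + 9 + 4 + 9) / 6 = 32/6 = 5.3333
  mean(Y) = (5 + 1 + 9 + 3 + 4 + 8) / 6 = 30/6 = 5
  x̄ = (5.3333, 5),  deviation x̄ - mu_0 = (5.3333, 5) - (1, 4) = (4.3333, 1).

Step 2 — sample covariance matrix, S[i,j] = (1/(n-1)) · Σ_k (x_{k,i} - mean_i) · (x_{k,j} - mean_j), divisor n-1 = 5:
  S[X,X] = ((0.6667)·(0.6667) + (-4.3333)·(-4.3333) + (-2.3333)·(-2.3333) + (3.6667)·(3.6667) + (-1.3333)·(-1.3333) + (3.6667)·(3.6667)) / 5 = 53.3333/5 = 10.6667
  S[X,Y] = ((0.6667)·(0) + (-4.3333)·(-4) + (-2.3333)·(4) + (3.6667)·(-2) + (-1.3333)·(-1) + (3.6667)·(3)) / 5 = 13/5 = 2.6
  S[Y,Y] = ((0)·(0) + (-4)·(-4) + (4)·(4) + (-2)·(-2) + (-1)·(-1) + (3)·(3)) / 5 = 46/5 = 9.2
  S = [[10.6667, 2.6],
 [2.6, 9.2]].

Step 3 — invert S. det(S) = 10.6667·9.2 - (2.6)² = 91.3733.
  S^{-1} = (1/det) · [[d, -b], [-b, a]] = [[0.1007, -0.0285],
 [-0.0285, 0.1167]].

Step 4 — quadratic form (x̄ - mu_0)^T · S^{-1} · (x̄ - mu_0):
  S^{-1} · (x̄ - mu_0) = (0.4079, -0.0066),
  (x̄ - mu_0)^T · [...] = (4.3333)·(0.4079) + (1)·(-0.0066) = 1.7608.

Step 5 — scale by n: T² = 6 · 1.7608 = 10.5647.

T² ≈ 10.5647


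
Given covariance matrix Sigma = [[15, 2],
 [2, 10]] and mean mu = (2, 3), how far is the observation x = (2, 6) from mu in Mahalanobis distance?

Step 1 — centre the observation: (x - mu) = (0, 3).

Step 2 — invert Sigma. det(Sigma) = 15·10 - (2)² = 146.
  Sigma^{-1} = (1/det) · [[d, -b], [-b, a]] = [[0.0685, -0.0137],
 [-0.0137, 0.1027]].

Step 3 — form the quadratic (x - mu)^T · Sigma^{-1} · (x - mu):
  Sigma^{-1} · (x - mu) = (-0.0411, 0.3082).
  (x - mu)^T · [Sigma^{-1} · (x - mu)] = (0)·(-0.0411) + (3)·(0.3082) = 0.9247.

Step 4 — take square root: d = √(0.9247) ≈ 0.9616.

d(x, mu) = √(0.9247) ≈ 0.9616


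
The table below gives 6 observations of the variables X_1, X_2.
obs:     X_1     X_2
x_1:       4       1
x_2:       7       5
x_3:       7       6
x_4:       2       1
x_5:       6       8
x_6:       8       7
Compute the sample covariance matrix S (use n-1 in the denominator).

Step 1 — column means:
  mean(X_1) = (4 + 7 + 7 + 2 + 6 + 8) / 6 = 34/6 = 5.6667
  mean(X_2) = (1 + 5 + 6 + 1 + 8 + 7) / 6 = 28/6 = 4.6667

Step 2 — sample covariance S[i,j] = (1/(n-1)) · Σ_k (x_{k,i} - mean_i) · (x_{k,j} - mean_j), with n-1 = 5.
  S[X_1,X_1] = ((-1.6667)·(-1.6667) + (1.3333)·(1.3333) + (1.3333)·(1.3333) + (-3.6667)·(-3.6667) + (0.3333)·(0.3333) + (2.3333)·(2.3333)) / 5 = 25.3333/5 = 5.0667
  S[X_1,X_2] = ((-1.6667)·(-3.6667) + (1.3333)·(0.3333) + (1.3333)·(1.3333) + (-3.6667)·(-3.6667) + (0.3333)·(3.3333) + (2.3333)·(2.3333)) / 5 = 28.3333/5 = 5.6667
  S[X_2,X_2] = ((-3.6667)·(-3.6667) + (0.3333)·(0.3333) + (1.3333)·(1.3333) + (-3.6667)·(-3.6667) + (3.3333)·(3.3333) + (2.3333)·(2.3333)) / 5 = 45.3333/5 = 9.0667

S is symmetric (S[j,i] = S[i,j]). Assembling:

S = [[5.0667, 5.6667],
 [5.6667, 9.0667]]


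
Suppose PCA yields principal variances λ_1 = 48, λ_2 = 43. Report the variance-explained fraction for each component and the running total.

Step 1 — total variance = trace(Sigma) = Σ λ_i = 48 + 43 = 91.

Step 2 — fraction explained by component i = λ_i / Σ λ:
  PC1: 48/91 = 0.5275
  PC2: 43/91 = 0.4725

Step 3 — cumulative fraction after k components = (λ_1 + ... + λ_k) / Σ λ:
  k = 1: 48/91 = 0.5275
  k = 2: (48 + 43)/91 = 91/91 = 1

Summary (fraction, with percent):

explained: PC1 0.5275 (52.75%), PC2 0.4725 (47.25%);  cumulative: 0.5275, 1


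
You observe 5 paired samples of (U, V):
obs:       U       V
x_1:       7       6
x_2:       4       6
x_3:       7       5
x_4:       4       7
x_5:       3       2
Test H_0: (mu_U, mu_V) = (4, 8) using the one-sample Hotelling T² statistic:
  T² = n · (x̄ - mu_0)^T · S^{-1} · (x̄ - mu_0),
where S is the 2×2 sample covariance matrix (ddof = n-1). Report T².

Step 1 — sample mean vector:
  mean(U) = (7 + 4 + 7 + 4 + 3) / 5 = 25/5 = 5
  mean(V) = (6 + 6 + 5 + 7 + 2) / 5 = 26/5 = 5.2
  x̄ = (5, 5.2),  deviation x̄ - mu_0 = (5, 5.2) - (4, 8) = (1, -2.8).

Step 2 — sample covariance matrix, S[i,j] = (1/(n-1)) · Σ_k (x_{k,i} - mean_i) · (x_{k,j} - mean_j), divisor n-1 = 4:
  S[U,U] = ((2)·(2) + (-1)·(-1) + (2)·(2) + (-1)·(-1) + (-2)·(-2)) / 4 = 14/4 = 3.5
  S[U,V] = ((2)·(0.8) + (-1)·(0.8) + (2)·(-0.2) + (-1)·(1.8) + (-2)·(-3.2)) / 4 = 5/4 = 1.25
  S[V,V] = ((0.8)·(0.8) + (0.8)·(0.8) + (-0.2)·(-0.2) + (1.8)·(1.8) + (-3.2)·(-3.2)) / 4 = 14.8/4 = 3.7
  S = [[3.5, 1.25],
 [1.25, 3.7]].

Step 3 — invert S. det(S) = 3.5·3.7 - (1.25)² = 11.3875.
  S^{-1} = (1/det) · [[d, -b], [-b, a]] = [[0.3249, -0.1098],
 [-0.1098, 0.3074]].

Step 4 — quadratic form (x̄ - mu_0)^T · S^{-1} · (x̄ - mu_0):
  S^{-1} · (x̄ - mu_0) = (0.6323, -0.9704),
  (x̄ - mu_0)^T · [...] = (1)·(0.6323) + (-2.8)·(-0.9704) = 3.3493.

Step 5 — scale by n: T² = 5 · 3.3493 = 16.7464.

T² ≈ 16.7464


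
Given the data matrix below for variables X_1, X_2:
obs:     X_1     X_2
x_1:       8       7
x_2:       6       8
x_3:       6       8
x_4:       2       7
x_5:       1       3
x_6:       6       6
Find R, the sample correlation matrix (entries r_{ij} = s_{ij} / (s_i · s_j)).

Step 1 — column means:
  mean(X_1) = (8 + 6 + 6 + 2 + 1 + 6) / 6 = 29/6 = 4.8333
  mean(X_2) = (7 + 8 + 8 + 7 + 3 + 6) / 6 = 39/6 = 6.5

Step 2 — sample variances and covariances s[i,j] = (1/(n-1)) · Σ_k (x_{k,i} - mean_i) · (x_{k,j} - mean_j), with n-1 = 5:
  s[X_1,X_1] = ((3.1667)·(3.1667) + (1.1667)·(1.1667) + (1.1667)·(1.1667) + (-2.8333)·(-2.8333) + (-3.8333)·(-3.8333) + (1.1667)·(1.1667)) / 5 = 36.8333/5 = 7.3667
  s[X_1,X_2] = ((3.1667)·(0.5) + (1.1667)·(1.5) + (1.1667)·(1.5) + (-2.8333)·(0.5) + (-3.8333)·(-3.5) + (1.1667)·(-0.5)) / 5 = 16.5/5 = 3.3
  s[X_2,X_2] = ((0.5)·(0.5) + (1.5)·(1.5) + (1.5)·(1.5) + (0.5)·(0.5) + (-3.5)·(-3.5) + (-0.5)·(-0.5)) / 5 = 17.5/5 = 3.5
  Sample standard deviations s_i = √(s[i,i]):
  s(X_1) = √(7.3667) = 2.7142
  s(X_2) = √(3.5) = 1.8708

Step 3 — r_{ij} = s_{ij} / (s_i · s_j):
  r[X_1,X_1] = 1 (diagonal).
  r[X_1,X_2] = 3.3 / (2.7142 · 1.8708) = 3.3 / 5.0777 = 0.6499
  r[X_2,X_2] = 1 (diagonal).

R is symmetric with unit diagonal. Assembling:

R = [[1, 0.6499],
 [0.6499, 1]]


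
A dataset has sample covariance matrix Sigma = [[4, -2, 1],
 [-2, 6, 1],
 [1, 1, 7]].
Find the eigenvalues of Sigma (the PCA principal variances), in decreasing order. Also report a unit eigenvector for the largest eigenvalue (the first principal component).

Step 1 — characteristic polynomial p(λ) = det(λI - Sigma) = λ³ - tr·λ² + c_1·λ - det, where tr = trace, c_1 = sum of the principal 2×2 minors, det = det(Sigma):
  tr = 4 + 6 + 7 = 17,
  c_1 = (4·6 - (-2)²) + (4·7 - (1)²) + (6·7 - (1)²) = 20 + 27 + 41 = 88,
  det = 4·(6·7 - (1)²) - (-2)·((-2)·7 - (1)·(1)) + (1)·((-2)·(1) - 6·(1)) = 4·(41) - (-2)·(-15) + (1)·(-8) = 126.
  So p(λ) = λ³ - 17λ² + 88λ - 126.
Step 2 — look for an integer root (rational root theorem: any rational root is an integer divisor of 126). Testing λ = 7:
  p(7) = 343 - 833 + 616 - 126 = 0  ✓
  Dividing out (λ - 7): p(λ) = (λ - 7)(λ² - 10λ + 18).
Step 3 — remaining eigenvalues from the quadratic λ² - 10λ + 18 = 0:
  Δ = 10² - 4·18 = 100 - 72 = 28,  λ = (10 ± √28)/2 = (10 ± 5.2915)/2 ≈ 7.6458 or 2.3542.
  Sorted: λ_1 = 7.6458,  λ_2 = 7,  λ_3 = 2.3542  (check: sum = 17 = tr ✓).

Step 4 — unit eigenvector for λ_1 ≈ 7.6458: v spans the null space of (Sigma - λ_1 I), whose rows are
  r_1 = (-3.6458, -2, 1),  r_2 = (-2, -1.6458, 1),  r_3 = (1, 1, -0.6458).
  v is orthogonal to every row, so take v ∝ r_1 × r_2 = ((-2)·(1) - (1)·(-1.6458), (1)·(-2) - (-3.6458)·(1), (-3.6458)·(-1.6458) - (-2)·(-2)) ≈ (-0.3542, 1.6458, 2).
  Rescale (multiply by -1 so the first nonzero entry is positive): u = (0.3542, -1.6458, -2).
  ||u|| = √((0.3542)² + (-1.6458)² + (-2)²) = √(6.834) ≈ 2.6142,  v_1 = u/||u|| ≈ (0.1355, -0.6295, -0.7651) (||v_1|| = 1).

λ_1 = 7.6458,  λ_2 = 7,  λ_3 = 2.3542;  v_1 ≈ (0.1355, -0.6295, -0.7651)
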